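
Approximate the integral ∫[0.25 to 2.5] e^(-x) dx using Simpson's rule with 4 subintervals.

f(x) = e^(-x)
a = 0.25, b = 2.5, n = 4
h = (b - a)/n = 0.562500

Simpson's rule: (h/3)[f(x₀) + 4f(x₁) + 2f(x₂) + ... + f(xₙ)]

x_0 = 0.2500, f(x_0) = 0.778801, coefficient = 1
x_1 = 0.8125, f(x_1) = 0.443747, coefficient = 4
x_2 = 1.3750, f(x_2) = 0.252840, coefficient = 2
x_3 = 1.9375, f(x_3) = 0.144064, coefficient = 4
x_4 = 2.5000, f(x_4) = 0.082085, coefficient = 1

I ≈ (0.562500/3) × 3.717809 = 0.697089
Exact value: 0.696716
Error: 0.000373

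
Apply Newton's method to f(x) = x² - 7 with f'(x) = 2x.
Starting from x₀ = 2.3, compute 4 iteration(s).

f(x) = x² - 7
f'(x) = 2x
x₀ = 2.3

Newton-Raphson formula: x_{n+1} = x_n - f(x_n)/f'(x_n)

Iteration 1:
  f(2.300000) = -1.710000
  f'(2.300000) = 4.600000
  x_1 = 2.300000 - (-1.710000)/4.600000 = 2.671739
Iteration 2:
  f(2.671739) = 0.138190
  f'(2.671739) = 5.343478
  x_2 = 2.671739 - 0.138190/5.343478 = 2.645878
Iteration 3:
  f(2.645878) = 0.000669
  f'(2.645878) = 5.291755
  x_3 = 2.645878 - 0.000669/5.291755 = 2.645751
Iteration 4:
  f(2.645751) = 0.000000
  f'(2.645751) = 5.291503
  x_4 = 2.645751 - 0.000000/5.291503 = 2.645751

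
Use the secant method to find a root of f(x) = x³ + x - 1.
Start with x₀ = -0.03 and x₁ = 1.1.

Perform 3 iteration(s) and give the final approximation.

f(x) = x³ + x - 1
x₀ = -0.03, x₁ = 1.1

Secant formula: x_{n+1} = x_n - f(x_n)(x_n - x_{n-1})/(f(x_n) - f(x_{n-1}))

Iteration 1:
  f(-0.030000) = -1.030027
  f(1.100000) = 1.431000
  x_2 = 1.100000 - 1.431000×(1.100000 - (-0.030000))/(1.431000 - (-1.030027))
       = 0.442945
Iteration 2:
  f(1.100000) = 1.431000
  f(0.442945) = -0.470149
  x_3 = 0.442945 - (-0.470149)×(0.442945 - 1.100000)/(-0.470149 - 1.431000)
       = 0.605433
Iteration 3:
  f(0.442945) = -0.470149
  f(0.605433) = -0.172646
  x_4 = 0.605433 - (-0.172646)×(0.605433 - 0.442945)/(-0.172646 - (-0.470149))
       = 0.699728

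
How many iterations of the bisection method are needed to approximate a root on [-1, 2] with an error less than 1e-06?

We need (b-a)/2^n ≤ 1e-06
(2 - (-1))/2^n ≤ 1e-06
3/2^n ≤ 1e-06
2^n ≥ 3000000
n ≥ log₂(3000000) = 21.52
n ≥ 22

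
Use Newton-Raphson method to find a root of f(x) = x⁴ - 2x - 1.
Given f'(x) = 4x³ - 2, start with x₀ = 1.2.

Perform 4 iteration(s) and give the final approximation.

f(x) = x⁴ - 2x - 1
f'(x) = 4x³ - 2
x₀ = 1.2

Newton-Raphson formula: x_{n+1} = x_n - f(x_n)/f'(x_n)

Iteration 1:
  f(1.200000) = -1.326400
  f'(1.200000) = 4.912000
  x_1 = 1.200000 - (-1.326400)/4.912000 = 1.470033
Iteration 2:
  f(1.470033) = 0.729838
  f'(1.470033) = 10.706937
  x_2 = 1.470033 - 0.729838/10.706937 = 1.401868
Iteration 3:
  f(1.401868) = 0.058405
  f'(1.401868) = 9.019986
  x_3 = 1.401868 - 0.058405/9.019986 = 1.395393
Iteration 4:
  f(1.395393) = 0.000493
  f'(1.395393) = 8.867990
  x_4 = 1.395393 - 0.000493/8.867990 = 1.395337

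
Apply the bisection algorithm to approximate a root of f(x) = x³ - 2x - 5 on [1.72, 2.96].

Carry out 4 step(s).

f(x) = x³ - 2x - 5
Initial interval: [1.72, 2.96]

Iteration 1:
  c_1 = (1.720000 + 2.960000)/2 = 2.340000
  f(c_1) = f(2.340000) = 3.132904
  f(a) × f(c) < 0, new interval: [1.720000, 2.340000]
Iteration 2:
  c_2 = (1.720000 + 2.340000)/2 = 2.030000
  f(c_2) = f(2.030000) = -0.694573
  f(a) × f(c) ≥ 0, new interval: [2.030000, 2.340000]
Iteration 3:
  c_3 = (2.030000 + 2.340000)/2 = 2.185000
  f(c_3) = f(2.185000) = 1.061682
  f(a) × f(c) < 0, new interval: [2.030000, 2.185000]
Iteration 4:
  c_4 = (2.030000 + 2.185000)/2 = 2.107500
  f(c_4) = f(2.107500) = 0.145580
  f(a) × f(c) < 0, new interval: [2.030000, 2.107500]

After 4 iteration(s), the approximation is c_4 = 2.107500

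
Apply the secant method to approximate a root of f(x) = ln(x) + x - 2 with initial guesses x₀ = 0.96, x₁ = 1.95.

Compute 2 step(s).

f(x) = ln(x) + x - 2
x₀ = 0.96, x₁ = 1.95

Secant formula: x_{n+1} = x_n - f(x_n)(x_n - x_{n-1})/(f(x_n) - f(x_{n-1}))

Iteration 1:
  f(0.960000) = -1.080822
  f(1.950000) = 0.617829
  x_2 = 1.950000 - 0.617829×(1.950000 - 0.960000)/(0.617829 - (-1.080822))
       = 1.589920
Iteration 2:
  f(1.950000) = 0.617829
  f(1.589920) = 0.053603
  x_3 = 1.589920 - 0.053603×(1.589920 - 1.950000)/(0.053603 - 0.617829)
       = 1.555711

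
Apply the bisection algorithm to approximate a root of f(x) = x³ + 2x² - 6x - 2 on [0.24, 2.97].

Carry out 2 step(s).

f(x) = x³ + 2x² - 6x - 2
Initial interval: [0.24, 2.97]

Iteration 1:
  c_1 = (0.240000 + 2.970000)/2 = 1.605000
  f(c_1) = f(1.605000) = -2.343430
  f(a) × f(c) ≥ 0, new interval: [1.605000, 2.970000]
Iteration 2:
  c_2 = (1.605000 + 2.970000)/2 = 2.287500
  f(c_2) = f(2.287500) = 6.710014
  f(a) × f(c) < 0, new interval: [1.605000, 2.287500]

After 2 iteration(s), the approximation is c_2 = 2.287500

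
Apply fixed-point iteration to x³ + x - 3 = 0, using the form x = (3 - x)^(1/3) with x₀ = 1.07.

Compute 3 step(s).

Equation: x³ + x - 3 = 0
Fixed-point form: x = (3 - x)^(1/3)
x₀ = 1.07

x_1 = g(1.070000) = 1.245047
x_2 = g(1.245047) = 1.206207
x_3 = g(1.206207) = 1.215041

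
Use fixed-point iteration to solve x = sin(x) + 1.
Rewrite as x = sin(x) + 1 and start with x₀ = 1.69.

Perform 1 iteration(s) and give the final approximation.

Equation: x = sin(x) + 1
Fixed-point form: x = sin(x) + 1
x₀ = 1.69

x_1 = g(1.690000) = 1.992904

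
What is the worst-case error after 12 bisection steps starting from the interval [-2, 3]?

Bisection error bound: |error| ≤ (b-a)/2^n
|error| ≤ (3 - (-2))/2^12 = 5/2^12
|error| ≤ 0.0012207031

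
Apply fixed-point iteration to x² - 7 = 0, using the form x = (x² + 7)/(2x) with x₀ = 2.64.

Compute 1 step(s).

Equation: x² - 7 = 0
Fixed-point form: x = (x² + 7)/(2x)
x₀ = 2.64

x_1 = g(2.640000) = 2.645758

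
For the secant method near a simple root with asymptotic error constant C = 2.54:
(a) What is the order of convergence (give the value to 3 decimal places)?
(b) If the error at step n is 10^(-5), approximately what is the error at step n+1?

(a) Secant method has superlinear convergence with order φ = (1+√5)/2 ≈ 1.618.
    This means |e_{n+1}| ≈ C|e_n|^1.618.

(b) With |e_n| = 10^(-5) and C = 2.54:
    |e_{n+1}| ≈ 2.54 × (10^(-5))^1.618 = 2.54 × 10^(-8.09)

(a) ≈ 1.618 (golden ratio); (b) |e_{n+1}| ≈ 2.064e-08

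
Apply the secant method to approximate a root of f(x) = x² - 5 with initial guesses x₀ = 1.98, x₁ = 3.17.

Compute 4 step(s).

f(x) = x² - 5
x₀ = 1.98, x₁ = 3.17

Secant formula: x_{n+1} = x_n - f(x_n)(x_n - x_{n-1})/(f(x_n) - f(x_{n-1}))

Iteration 1:
  f(1.980000) = -1.079600
  f(3.170000) = 5.048900
  x_2 = 3.170000 - 5.048900×(3.170000 - 1.980000)/(5.048900 - (-1.079600))
       = 2.189631
Iteration 2:
  f(3.170000) = 5.048900
  f(2.189631) = -0.205516
  x_3 = 2.189631 - (-0.205516)×(2.189631 - 3.170000)/(-0.205516 - 5.048900)
       = 2.227976
Iteration 3:
  f(2.189631) = -0.205516
  f(2.227976) = -0.036122
  x_4 = 2.227976 - (-0.036122)×(2.227976 - 2.189631)/(-0.036122 - (-0.205516))
       = 2.236153
Iteration 4:
  f(2.227976) = -0.036122
  f(2.236153) = 0.000380
  x_5 = 2.236153 - 0.000380×(2.236153 - 2.227976)/(0.000380 - (-0.036122))
       = 2.236068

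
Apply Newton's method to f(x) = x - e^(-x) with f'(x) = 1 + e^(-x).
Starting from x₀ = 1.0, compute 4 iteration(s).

f(x) = x - e^(-x)
f'(x) = 1 + e^(-x)
x₀ = 1.0

Newton-Raphson formula: x_{n+1} = x_n - f(x_n)/f'(x_n)

Iteration 1:
  f(1.000000) = 0.632121
  f'(1.000000) = 1.367879
  x_1 = 1.000000 - 0.632121/1.367879 = 0.537883
Iteration 2:
  f(0.537883) = -0.046100
  f'(0.537883) = 1.583983
  x_2 = 0.537883 - (-0.046100)/1.583983 = 0.566987
Iteration 3:
  f(0.566987) = -0.000245
  f'(0.566987) = 1.567232
  x_3 = 0.566987 - (-0.000245)/1.567232 = 0.567143
Iteration 4:
  f(0.567143) = 0.000000
  f'(0.567143) = 1.567143
  x_4 = 0.567143 - 0.000000/1.567143 = 0.567143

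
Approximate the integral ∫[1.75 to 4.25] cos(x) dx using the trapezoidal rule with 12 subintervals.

f(x) = cos(x)
a = 1.75, b = 4.25, n = 12
h = (b - a)/n = 0.208333

Trapezoidal rule: (h/2)[f(x₀) + 2f(x₁) + 2f(x₂) + ... + f(xₙ)]

x_0 = 1.7500, f(x_0) = -0.178246, coefficient = 1
x_1 = 1.9583, f(x_1) = -0.377909, coefficient = 2
x_2 = 2.1667, f(x_2) = -0.561229, coefficient = 2
x_3 = 2.3750, f(x_3) = -0.720278, coefficient = 2
x_4 = 2.5833, f(x_4) = -0.848178, coefficient = 2
x_5 = 2.7917, f(x_5) = -0.939398, coefficient = 2
x_6 = 3.0000, f(x_6) = -0.989992, coefficient = 2
x_7 = 3.2083, f(x_7) = -0.997774, coefficient = 2
x_8 = 3.4167, f(x_8) = -0.962405, coefficient = 2
x_9 = 3.6250, f(x_9) = -0.885416, coefficient = 2
x_10 = 3.8333, f(x_10) = -0.770137, coefficient = 2
x_11 = 4.0417, f(x_11) = -0.621552, coefficient = 2
x_12 = 4.2500, f(x_12) = -0.446087, coefficient = 1

I ≈ (0.208333/2) × -17.972873 = -1.872174
Exact value: -1.878975
Error: 0.006801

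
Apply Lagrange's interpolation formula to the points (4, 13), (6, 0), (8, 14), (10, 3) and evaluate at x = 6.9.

Lagrange interpolation formula:
P(x) = Σ yᵢ × Lᵢ(x)
where Lᵢ(x) = Π_{j≠i} (x - xⱼ)/(xᵢ - xⱼ)

L_0(6.9) = (6.9 - 6)/(4 - 6) × (6.9 - 8)/(4 - 8) × (6.9 - 10)/(4 - 10) = -0.063937
L_1(6.9) = (6.9 - 4)/(6 - 4) × (6.9 - 8)/(6 - 8) × (6.9 - 10)/(6 - 10) = 0.618062
L_2(6.9) = (6.9 - 4)/(8 - 4) × (6.9 - 6)/(8 - 6) × (6.9 - 10)/(8 - 10) = 0.505688
L_3(6.9) = (6.9 - 4)/(10 - 4) × (6.9 - 6)/(10 - 6) × (6.9 - 8)/(10 - 8) = -0.059813

P(6.9) = 13×L_0(6.9) + 0×L_1(6.9) + 14×L_2(6.9) + 3×L_3(6.9)
P(6.9) = 6.069000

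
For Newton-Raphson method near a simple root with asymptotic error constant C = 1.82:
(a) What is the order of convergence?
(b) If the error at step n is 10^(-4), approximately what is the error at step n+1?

(a) Newton-Raphson has quadratic (order 2) convergence near simple roots.
    This means |e_{n+1}| ≈ C|e_n|².

(b) With |e_n| = 10^(-4) and C = 1.82:
    |e_{n+1}| ≈ 1.82 × (10^(-4))² = 1.82 × 10^(-8)

(a) 2 (quadratic); (b) |e_{n+1}| ≈ 1.820e-08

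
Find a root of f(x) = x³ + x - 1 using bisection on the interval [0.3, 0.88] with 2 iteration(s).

f(x) = x³ + x - 1
Initial interval: [0.3, 0.88]

Iteration 1:
  c_1 = (0.300000 + 0.880000)/2 = 0.590000
  f(c_1) = f(0.590000) = -0.204621
  f(a) × f(c) ≥ 0, new interval: [0.590000, 0.880000]
Iteration 2:
  c_2 = (0.590000 + 0.880000)/2 = 0.735000
  f(c_2) = f(0.735000) = 0.132065
  f(a) × f(c) < 0, new interval: [0.590000, 0.735000]

After 2 iteration(s), the approximation is c_2 = 0.735000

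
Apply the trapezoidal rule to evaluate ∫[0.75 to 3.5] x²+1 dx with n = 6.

f(x) = x²+1
a = 0.75, b = 3.5, n = 6
h = (b - a)/n = 0.458333

Trapezoidal rule: (h/2)[f(x₀) + 2f(x₁) + 2f(x₂) + ... + f(xₙ)]

x_0 = 0.7500, f(x_0) = 1.562500, coefficient = 1
x_1 = 1.2083, f(x_1) = 2.460069, coefficient = 2
x_2 = 1.6667, f(x_2) = 3.777778, coefficient = 2
x_3 = 2.1250, f(x_3) = 5.515625, coefficient = 2
x_4 = 2.5833, f(x_4) = 7.673611, coefficient = 2
x_5 = 3.0417, f(x_5) = 10.251736, coefficient = 2
x_6 = 3.5000, f(x_6) = 13.250000, coefficient = 1

I ≈ (0.458333/2) × 74.170139 = 16.997323
Exact value: 16.901042
Error: 0.096282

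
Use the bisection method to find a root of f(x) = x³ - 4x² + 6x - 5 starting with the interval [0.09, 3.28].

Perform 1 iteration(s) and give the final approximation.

f(x) = x³ - 4x² + 6x - 5
Initial interval: [0.09, 3.28]

Iteration 1:
  c_1 = (0.090000 + 3.280000)/2 = 1.685000
  f(c_1) = f(1.685000) = -1.462806
  f(a) × f(c) ≥ 0, new interval: [1.685000, 3.280000]

After 1 iteration(s), the approximation is c_1 = 1.685000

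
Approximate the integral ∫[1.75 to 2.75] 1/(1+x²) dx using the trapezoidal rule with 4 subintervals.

f(x) = 1/(1+x²)
a = 1.75, b = 2.75, n = 4
h = (b - a)/n = 0.250000

Trapezoidal rule: (h/2)[f(x₀) + 2f(x₁) + 2f(x₂) + ... + f(xₙ)]

x_0 = 1.7500, f(x_0) = 0.246154, coefficient = 1
x_1 = 2.0000, f(x_1) = 0.200000, coefficient = 2
x_2 = 2.2500, f(x_2) = 0.164948, coefficient = 2
x_3 = 2.5000, f(x_3) = 0.137931, coefficient = 2
x_4 = 2.7500, f(x_4) = 0.116788, coefficient = 1

I ≈ (0.250000/2) × 1.368701 = 0.171088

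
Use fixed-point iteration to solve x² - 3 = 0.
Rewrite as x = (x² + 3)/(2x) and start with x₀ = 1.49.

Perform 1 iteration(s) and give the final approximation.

Equation: x² - 3 = 0
Fixed-point form: x = (x² + 3)/(2x)
x₀ = 1.49

x_1 = g(1.490000) = 1.751711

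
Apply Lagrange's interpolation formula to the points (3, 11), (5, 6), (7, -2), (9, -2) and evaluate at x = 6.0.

Lagrange interpolation formula:
P(x) = Σ yᵢ × Lᵢ(x)
where Lᵢ(x) = Π_{j≠i} (x - xⱼ)/(xᵢ - xⱼ)

L_0(6.0) = (6.0 - 5)/(3 - 5) × (6.0 - 7)/(3 - 7) × (6.0 - 9)/(3 - 9) = -0.062500
L_1(6.0) = (6.0 - 3)/(5 - 3) × (6.0 - 7)/(5 - 7) × (6.0 - 9)/(5 - 9) = 0.562500
L_2(6.0) = (6.0 - 3)/(7 - 3) × (6.0 - 5)/(7 - 5) × (6.0 - 9)/(7 - 9) = 0.562500
L_3(6.0) = (6.0 - 3)/(9 - 3) × (6.0 - 5)/(9 - 5) × (6.0 - 7)/(9 - 7) = -0.062500

P(6.0) = 11×L_0(6.0) + 6×L_1(6.0) + (-2)×L_2(6.0) + (-2)×L_3(6.0)
P(6.0) = 1.687500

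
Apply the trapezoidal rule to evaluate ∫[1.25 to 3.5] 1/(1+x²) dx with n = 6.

f(x) = 1/(1+x²)
a = 1.25, b = 3.5, n = 6
h = (b - a)/n = 0.375000

Trapezoidal rule: (h/2)[f(x₀) + 2f(x₁) + 2f(x₂) + ... + f(xₙ)]

x_0 = 1.2500, f(x_0) = 0.390244, coefficient = 1
x_1 = 1.6250, f(x_1) = 0.274678, coefficient = 2
x_2 = 2.0000, f(x_2) = 0.200000, coefficient = 2
x_3 = 2.3750, f(x_3) = 0.150588, coefficient = 2
x_4 = 2.7500, f(x_4) = 0.116788, coefficient = 2
x_5 = 3.1250, f(x_5) = 0.092888, coefficient = 2
x_6 = 3.5000, f(x_6) = 0.075472, coefficient = 1

I ≈ (0.375000/2) × 2.135601 = 0.400425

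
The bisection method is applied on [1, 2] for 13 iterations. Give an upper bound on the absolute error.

Bisection error bound: |error| ≤ (b-a)/2^n
|error| ≤ (2 - 1)/2^13 = 1/2^13
|error| ≤ 0.0001220703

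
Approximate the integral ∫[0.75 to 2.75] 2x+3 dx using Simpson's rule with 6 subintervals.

f(x) = 2x+3
a = 0.75, b = 2.75, n = 6
h = (b - a)/n = 0.333333

Simpson's rule: (h/3)[f(x₀) + 4f(x₁) + 2f(x₂) + ... + f(xₙ)]

x_0 = 0.7500, f(x_0) = 4.500000, coefficient = 1
x_1 = 1.0833, f(x_1) = 5.166667, coefficient = 4
x_2 = 1.4167, f(x_2) = 5.833333, coefficient = 2
x_3 = 1.7500, f(x_3) = 6.500000, coefficient = 4
x_4 = 2.0833, f(x_4) = 7.166667, coefficient = 2
x_5 = 2.4167, f(x_5) = 7.833333, coefficient = 4
x_6 = 2.7500, f(x_6) = 8.500000, coefficient = 1

I ≈ (0.333333/3) × 117.000000 = 13.000000
Exact value: 13.000000
Error: 0.000000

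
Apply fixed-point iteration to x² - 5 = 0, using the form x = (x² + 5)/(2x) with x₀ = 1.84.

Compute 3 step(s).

Equation: x² - 5 = 0
Fixed-point form: x = (x² + 5)/(2x)
x₀ = 1.84

x_1 = g(1.840000) = 2.278696
x_2 = g(2.278696) = 2.236467
x_3 = g(2.236467) = 2.236068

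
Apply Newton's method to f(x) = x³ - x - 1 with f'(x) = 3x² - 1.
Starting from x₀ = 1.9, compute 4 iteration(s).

f(x) = x³ - x - 1
f'(x) = 3x² - 1
x₀ = 1.9

Newton-Raphson formula: x_{n+1} = x_n - f(x_n)/f'(x_n)

Iteration 1:
  f(1.900000) = 3.959000
  f'(1.900000) = 9.830000
  x_1 = 1.900000 - 3.959000/9.830000 = 1.497253
Iteration 2:
  f(1.497253) = 0.859240
  f'(1.497253) = 5.725302
  x_2 = 1.497253 - 0.859240/5.725302 = 1.347176
Iteration 3:
  f(1.347176) = 0.097789
  f'(1.347176) = 4.444646
  x_3 = 1.347176 - 0.097789/4.444646 = 1.325174
Iteration 4:
  f(1.325174) = 0.001946
  f'(1.325174) = 4.268258
  x_4 = 1.325174 - 0.001946/4.268258 = 1.324718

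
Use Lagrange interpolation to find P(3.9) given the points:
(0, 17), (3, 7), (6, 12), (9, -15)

Lagrange interpolation formula:
P(x) = Σ yᵢ × Lᵢ(x)
where Lᵢ(x) = Π_{j≠i} (x - xⱼ)/(xᵢ - xⱼ)

L_0(3.9) = (3.9 - 3)/(0 - 3) × (3.9 - 6)/(0 - 6) × (3.9 - 9)/(0 - 9) = -0.059500
L_1(3.9) = (3.9 - 0)/(3 - 0) × (3.9 - 6)/(3 - 6) × (3.9 - 9)/(3 - 9) = 0.773500
L_2(3.9) = (3.9 - 0)/(6 - 0) × (3.9 - 3)/(6 - 3) × (3.9 - 9)/(6 - 9) = 0.331500
L_3(3.9) = (3.9 - 0)/(9 - 0) × (3.9 - 3)/(9 - 3) × (3.9 - 6)/(9 - 6) = -0.045500

P(3.9) = 17×L_0(3.9) + 7×L_1(3.9) + 12×L_2(3.9) + (-15)×L_3(3.9)
P(3.9) = 9.063500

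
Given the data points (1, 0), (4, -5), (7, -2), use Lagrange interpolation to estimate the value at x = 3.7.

Lagrange interpolation formula:
P(x) = Σ yᵢ × Lᵢ(x)
where Lᵢ(x) = Π_{j≠i} (x - xⱼ)/(xᵢ - xⱼ)

L_0(3.7) = (3.7 - 4)/(1 - 4) × (3.7 - 7)/(1 - 7) = 0.055000
L_1(3.7) = (3.7 - 1)/(4 - 1) × (3.7 - 7)/(4 - 7) = 0.990000
L_2(3.7) = (3.7 - 1)/(7 - 1) × (3.7 - 4)/(7 - 4) = -0.045000

P(3.7) = 0×L_0(3.7) + (-5)×L_1(3.7) + (-2)×L_2(3.7)
P(3.7) = -4.860000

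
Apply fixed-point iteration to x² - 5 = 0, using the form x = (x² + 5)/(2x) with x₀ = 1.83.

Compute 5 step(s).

Equation: x² - 5 = 0
Fixed-point form: x = (x² + 5)/(2x)
x₀ = 1.83

x_1 = g(1.830000) = 2.281120
x_2 = g(2.281120) = 2.236513
x_3 = g(2.236513) = 2.236068
x_4 = g(2.236068) = 2.236068
x_5 = g(2.236068) = 2.236068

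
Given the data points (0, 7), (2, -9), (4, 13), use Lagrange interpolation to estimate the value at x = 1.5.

Lagrange interpolation formula:
P(x) = Σ yᵢ × Lᵢ(x)
where Lᵢ(x) = Π_{j≠i} (x - xⱼ)/(xᵢ - xⱼ)

L_0(1.5) = (1.5 - 2)/(0 - 2) × (1.5 - 4)/(0 - 4) = 0.156250
L_1(1.5) = (1.5 - 0)/(2 - 0) × (1.5 - 4)/(2 - 4) = 0.937500
L_2(1.5) = (1.5 - 0)/(4 - 0) × (1.5 - 2)/(4 - 2) = -0.093750

P(1.5) = 7×L_0(1.5) + (-9)×L_1(1.5) + 13×L_2(1.5)
P(1.5) = -8.562500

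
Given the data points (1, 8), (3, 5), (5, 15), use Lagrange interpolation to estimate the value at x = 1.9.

Lagrange interpolation formula:
P(x) = Σ yᵢ × Lᵢ(x)
where Lᵢ(x) = Π_{j≠i} (x - xⱼ)/(xᵢ - xⱼ)

L_0(1.9) = (1.9 - 3)/(1 - 3) × (1.9 - 5)/(1 - 5) = 0.426250
L_1(1.9) = (1.9 - 1)/(3 - 1) × (1.9 - 5)/(3 - 5) = 0.697500
L_2(1.9) = (1.9 - 1)/(5 - 1) × (1.9 - 3)/(5 - 3) = -0.123750

P(1.9) = 8×L_0(1.9) + 5×L_1(1.9) + 15×L_2(1.9)
P(1.9) = 5.041250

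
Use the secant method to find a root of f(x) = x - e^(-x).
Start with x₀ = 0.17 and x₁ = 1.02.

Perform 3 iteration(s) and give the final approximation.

f(x) = x - e^(-x)
x₀ = 0.17, x₁ = 1.02

Secant formula: x_{n+1} = x_n - f(x_n)(x_n - x_{n-1})/(f(x_n) - f(x_{n-1}))

Iteration 1:
  f(0.170000) = -0.673665
  f(1.020000) = 0.659405
  x_2 = 1.020000 - 0.659405×(1.020000 - 0.170000)/(0.659405 - (-0.673665))
       = 0.599546
Iteration 2:
  f(1.020000) = 0.659405
  f(0.599546) = 0.050485
  x_3 = 0.599546 - 0.050485×(0.599546 - 1.020000)/(0.050485 - 0.659405)
       = 0.564686
Iteration 3:
  f(0.599546) = 0.050485
  f(0.564686) = -0.003852
  x_4 = 0.564686 - (-0.003852)×(0.564686 - 0.599546)/(-0.003852 - 0.050485)
       = 0.567158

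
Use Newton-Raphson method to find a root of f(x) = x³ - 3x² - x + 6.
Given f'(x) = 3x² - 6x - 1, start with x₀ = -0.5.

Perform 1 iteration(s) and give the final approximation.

f(x) = x³ - 3x² - x + 6
f'(x) = 3x² - 6x - 1
x₀ = -0.5

Newton-Raphson formula: x_{n+1} = x_n - f(x_n)/f'(x_n)

Iteration 1:
  f(-0.500000) = 5.625000
  f'(-0.500000) = 2.750000
  x_1 = -0.500000 - 5.625000/2.750000 = -2.545455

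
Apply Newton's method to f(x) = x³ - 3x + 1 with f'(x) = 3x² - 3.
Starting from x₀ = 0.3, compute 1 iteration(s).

f(x) = x³ - 3x + 1
f'(x) = 3x² - 3
x₀ = 0.3

Newton-Raphson formula: x_{n+1} = x_n - f(x_n)/f'(x_n)

Iteration 1:
  f(0.300000) = 0.127000
  f'(0.300000) = -2.730000
  x_1 = 0.300000 - 0.127000/(-2.730000) = 0.346520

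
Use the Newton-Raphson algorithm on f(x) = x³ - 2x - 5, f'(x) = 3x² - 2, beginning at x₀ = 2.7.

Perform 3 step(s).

f(x) = x³ - 2x - 5
f'(x) = 3x² - 2
x₀ = 2.7

Newton-Raphson formula: x_{n+1} = x_n - f(x_n)/f'(x_n)

Iteration 1:
  f(2.700000) = 9.283000
  f'(2.700000) = 19.870000
  x_1 = 2.700000 - 9.283000/19.870000 = 2.232813
Iteration 2:
  f(2.232813) = 1.665964
  f'(2.232813) = 12.956366
  x_2 = 2.232813 - 1.665964/12.956366 = 2.104231
Iteration 3:
  f(2.104231) = 0.108623
  f'(2.104231) = 11.283360
  x_3 = 2.104231 - 0.108623/11.283360 = 2.094604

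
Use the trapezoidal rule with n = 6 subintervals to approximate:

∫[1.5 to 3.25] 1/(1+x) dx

f(x) = 1/(1+x)
a = 1.5, b = 3.25, n = 6
h = (b - a)/n = 0.291667

Trapezoidal rule: (h/2)[f(x₀) + 2f(x₁) + 2f(x₂) + ... + f(xₙ)]

x_0 = 1.5000, f(x_0) = 0.400000, coefficient = 1
x_1 = 1.7917, f(x_1) = 0.358209, coefficient = 2
x_2 = 2.0833, f(x_2) = 0.324324, coefficient = 2
x_3 = 2.3750, f(x_3) = 0.296296, coefficient = 2
x_4 = 2.6667, f(x_4) = 0.272727, coefficient = 2
x_5 = 2.9583, f(x_5) = 0.252632, coefficient = 2
x_6 = 3.2500, f(x_6) = 0.235294, coefficient = 1

I ≈ (0.291667/2) × 3.643671 = 0.531369
Exact value: 0.530628
Error: 0.000740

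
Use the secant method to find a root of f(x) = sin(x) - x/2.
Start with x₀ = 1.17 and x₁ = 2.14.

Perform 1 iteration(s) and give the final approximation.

f(x) = sin(x) - x/2
x₀ = 1.17, x₁ = 2.14

Secant formula: x_{n+1} = x_n - f(x_n)(x_n - x_{n-1})/(f(x_n) - f(x_{n-1}))

Iteration 1:
  f(1.170000) = 0.335751
  f(2.140000) = -0.227670
  x_2 = 2.140000 - (-0.227670)×(2.140000 - 1.170000)/(-0.227670 - 0.335751)
       = 1.748038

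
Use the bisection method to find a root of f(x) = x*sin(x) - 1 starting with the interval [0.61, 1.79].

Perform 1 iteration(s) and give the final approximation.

f(x) = x*sin(x) - 1
Initial interval: [0.61, 1.79]

Iteration 1:
  c_1 = (0.610000 + 1.790000)/2 = 1.200000
  f(c_1) = f(1.200000) = 0.118447
  f(a) × f(c) < 0, new interval: [0.610000, 1.200000]

After 1 iteration(s), the approximation is c_1 = 1.200000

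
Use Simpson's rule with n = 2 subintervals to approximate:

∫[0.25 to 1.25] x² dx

f(x) = x²
a = 0.25, b = 1.25, n = 2
h = (b - a)/n = 0.500000

Simpson's rule: (h/3)[f(x₀) + 4f(x₁) + 2f(x₂) + ... + f(xₙ)]

x_0 = 0.2500, f(x_0) = 0.062500, coefficient = 1
x_1 = 0.7500, f(x_1) = 0.562500, coefficient = 4
x_2 = 1.2500, f(x_2) = 1.562500, coefficient = 1

I ≈ (0.500000/3) × 3.875000 = 0.645833
Exact value: 0.645833
Error: 0.000000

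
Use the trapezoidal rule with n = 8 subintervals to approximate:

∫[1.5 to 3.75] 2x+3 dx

f(x) = 2x+3
a = 1.5, b = 3.75, n = 8
h = (b - a)/n = 0.281250

Trapezoidal rule: (h/2)[f(x₀) + 2f(x₁) + 2f(x₂) + ... + f(xₙ)]

x_0 = 1.5000, f(x_0) = 6.000000, coefficient = 1
x_1 = 1.7812, f(x_1) = 6.562500, coefficient = 2
x_2 = 2.0625, f(x_2) = 7.125000, coefficient = 2
x_3 = 2.3438, f(x_3) = 7.687500, coefficient = 2
x_4 = 2.6250, f(x_4) = 8.250000, coefficient = 2
x_5 = 2.9062, f(x_5) = 8.812500, coefficient = 2
x_6 = 3.1875, f(x_6) = 9.375000, coefficient = 2
x_7 = 3.4688, f(x_7) = 9.937500, coefficient = 2
x_8 = 3.7500, f(x_8) = 10.500000, coefficient = 1

I ≈ (0.281250/2) × 132.000000 = 18.562500
Exact value: 18.562500
Error: 0.000000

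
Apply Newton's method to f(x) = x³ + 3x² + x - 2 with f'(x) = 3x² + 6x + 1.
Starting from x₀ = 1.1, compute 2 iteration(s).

f(x) = x³ + 3x² + x - 2
f'(x) = 3x² + 6x + 1
x₀ = 1.1

Newton-Raphson formula: x_{n+1} = x_n - f(x_n)/f'(x_n)

Iteration 1:
  f(1.100000) = 4.061000
  f'(1.100000) = 11.230000
  x_1 = 1.100000 - 4.061000/11.230000 = 0.738379
Iteration 2:
  f(0.738379) = 0.776559
  f'(0.738379) = 7.065888
  x_2 = 0.738379 - 0.776559/7.065888 = 0.628477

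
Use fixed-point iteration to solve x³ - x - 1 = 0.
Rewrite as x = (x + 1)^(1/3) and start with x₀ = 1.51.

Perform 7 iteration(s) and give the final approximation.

Equation: x³ - x - 1 = 0
Fixed-point form: x = (x + 1)^(1/3)
x₀ = 1.51

x_1 = g(1.510000) = 1.359016
x_2 = g(1.359016) = 1.331201
x_3 = g(1.331201) = 1.325948
x_4 = g(1.325948) = 1.324952
x_5 = g(1.324952) = 1.324762
x_6 = g(1.324762) = 1.324726
x_7 = g(1.324726) = 1.324720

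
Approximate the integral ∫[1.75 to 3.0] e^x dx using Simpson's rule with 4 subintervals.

f(x) = e^x
a = 1.75, b = 3.0, n = 4
h = (b - a)/n = 0.312500

Simpson's rule: (h/3)[f(x₀) + 4f(x₁) + 2f(x₂) + ... + f(xₙ)]

x_0 = 1.7500, f(x_0) = 5.754603, coefficient = 1
x_1 = 2.0625, f(x_1) = 7.865609, coefficient = 4
x_2 = 2.3750, f(x_2) = 10.751013, coefficient = 2
x_3 = 2.6875, f(x_3) = 14.694893, coefficient = 4
x_4 = 3.0000, f(x_4) = 20.085537, coefficient = 1

I ≈ (0.312500/3) × 137.584174 = 14.331685
Exact value: 14.330934
Error: 0.000751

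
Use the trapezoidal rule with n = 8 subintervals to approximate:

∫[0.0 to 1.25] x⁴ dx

f(x) = x⁴
a = 0.0, b = 1.25, n = 8
h = (b - a)/n = 0.156250

Trapezoidal rule: (h/2)[f(x₀) + 2f(x₁) + 2f(x₂) + ... + f(xₙ)]

x_0 = 0.0000, f(x_0) = 0.000000, coefficient = 1
x_1 = 0.1562, f(x_1) = 0.000596, coefficient = 2
x_2 = 0.3125, f(x_2) = 0.009537, coefficient = 2
x_3 = 0.4688, f(x_3) = 0.048280, coefficient = 2
x_4 = 0.6250, f(x_4) = 0.152588, coefficient = 2
x_5 = 0.7812, f(x_5) = 0.372529, coefficient = 2
x_6 = 0.9375, f(x_6) = 0.772476, coefficient = 2
x_7 = 1.0938, f(x_7) = 1.431108, coefficient = 2
x_8 = 1.2500, f(x_8) = 2.441406, coefficient = 1

I ≈ (0.156250/2) × 8.015633 = 0.626221
Exact value: 0.610352
Error: 0.015870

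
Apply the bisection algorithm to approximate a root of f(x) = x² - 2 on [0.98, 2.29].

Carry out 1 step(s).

f(x) = x² - 2
Initial interval: [0.98, 2.29]

Iteration 1:
  c_1 = (0.980000 + 2.290000)/2 = 1.635000
  f(c_1) = f(1.635000) = 0.673225
  f(a) × f(c) < 0, new interval: [0.980000, 1.635000]

After 1 iteration(s), the approximation is c_1 = 1.635000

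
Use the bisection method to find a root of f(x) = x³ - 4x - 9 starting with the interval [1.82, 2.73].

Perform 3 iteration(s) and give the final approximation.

f(x) = x³ - 4x - 9
Initial interval: [1.82, 2.73]

Iteration 1:
  c_1 = (1.820000 + 2.730000)/2 = 2.275000
  f(c_1) = f(2.275000) = -6.325453
  f(a) × f(c) ≥ 0, new interval: [2.275000, 2.730000]
Iteration 2:
  c_2 = (2.275000 + 2.730000)/2 = 2.502500
  f(c_2) = f(2.502500) = -3.338078
  f(a) × f(c) ≥ 0, new interval: [2.502500, 2.730000]
Iteration 3:
  c_3 = (2.502500 + 2.730000)/2 = 2.616250
  f(c_3) = f(2.616250) = -1.557386
  f(a) × f(c) ≥ 0, new interval: [2.616250, 2.730000]

After 3 iteration(s), the approximation is c_3 = 2.616250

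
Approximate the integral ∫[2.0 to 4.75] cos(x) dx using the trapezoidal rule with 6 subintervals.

f(x) = cos(x)
a = 2.0, b = 4.75, n = 6
h = (b - a)/n = 0.458333

Trapezoidal rule: (h/2)[f(x₀) + 2f(x₁) + 2f(x₂) + ... + f(xₙ)]

x_0 = 2.0000, f(x_0) = -0.416147, coefficient = 1
x_1 = 2.4583, f(x_1) = -0.775519, coefficient = 2
x_2 = 2.9167, f(x_2) = -0.974811, coefficient = 2
x_3 = 3.3750, f(x_3) = -0.972884, coefficient = 2
x_4 = 3.8333, f(x_4) = -0.770137, coefficient = 2
x_5 = 4.2917, f(x_5) = -0.408420, coefficient = 2
x_6 = 4.7500, f(x_6) = 0.037602, coefficient = 1

I ≈ (0.458333/2) × -8.182086 = -1.875061
Exact value: -1.908590
Error: 0.033529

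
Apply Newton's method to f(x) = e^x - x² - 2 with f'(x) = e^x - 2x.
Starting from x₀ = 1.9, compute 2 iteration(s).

f(x) = e^x - x² - 2
f'(x) = e^x - 2x
x₀ = 1.9

Newton-Raphson formula: x_{n+1} = x_n - f(x_n)/f'(x_n)

Iteration 1:
  f(1.900000) = 1.075894
  f'(1.900000) = 2.885894
  x_1 = 1.900000 - 1.075894/2.885894 = 1.527189
Iteration 2:
  f(1.527189) = 0.272906
  f'(1.527189) = 1.550834
  x_2 = 1.527189 - 0.272906/1.550834 = 1.351215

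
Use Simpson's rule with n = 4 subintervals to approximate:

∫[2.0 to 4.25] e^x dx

f(x) = e^x
a = 2.0, b = 4.25, n = 4
h = (b - a)/n = 0.562500

Simpson's rule: (h/3)[f(x₀) + 4f(x₁) + 2f(x₂) + ... + f(xₙ)]

x_0 = 2.0000, f(x_0) = 7.389056, coefficient = 1
x_1 = 2.5625, f(x_1) = 12.968197, coefficient = 4
x_2 = 3.1250, f(x_2) = 22.759895, coefficient = 2
x_3 = 3.6875, f(x_3) = 39.944860, coefficient = 4
x_4 = 4.2500, f(x_4) = 70.105412, coefficient = 1

I ≈ (0.562500/3) × 334.666487 = 62.749966
Exact value: 62.716356
Error: 0.033610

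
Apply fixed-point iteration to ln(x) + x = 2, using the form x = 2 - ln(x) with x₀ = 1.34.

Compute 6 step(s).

Equation: ln(x) + x = 2
Fixed-point form: x = 2 - ln(x)
x₀ = 1.34

x_1 = g(1.340000) = 1.707330
x_2 = g(1.707330) = 1.465069
x_3 = g(1.465069) = 1.618098
x_4 = g(1.618098) = 1.518749
x_5 = g(1.518749) = 1.582113
x_6 = g(1.582113) = 1.541239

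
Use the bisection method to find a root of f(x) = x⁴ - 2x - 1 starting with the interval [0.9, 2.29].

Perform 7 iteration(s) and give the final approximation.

f(x) = x⁴ - 2x - 1
Initial interval: [0.9, 2.29]

Iteration 1:
  c_1 = (0.900000 + 2.290000)/2 = 1.595000
  f(c_1) = f(1.595000) = 2.282063
  f(a) × f(c) < 0, new interval: [0.900000, 1.595000]
Iteration 2:
  c_2 = (0.900000 + 1.595000)/2 = 1.247500
  f(c_2) = f(1.247500) = -1.073066
  f(a) × f(c) ≥ 0, new interval: [1.247500, 1.595000]
Iteration 3:
  c_3 = (1.247500 + 1.595000)/2 = 1.421250
  f(c_3) = f(1.421250) = 0.237704
  f(a) × f(c) < 0, new interval: [1.247500, 1.421250]
Iteration 4:
  c_4 = (1.247500 + 1.421250)/2 = 1.334375
  f(c_4) = f(1.334375) = -0.498368
  f(a) × f(c) ≥ 0, new interval: [1.334375, 1.421250]
Iteration 5:
  c_5 = (1.334375 + 1.421250)/2 = 1.377813
  f(c_5) = f(1.377813) = -0.151827
  f(a) × f(c) ≥ 0, new interval: [1.377813, 1.421250]
Iteration 6:
  c_6 = (1.377813 + 1.421250)/2 = 1.399531
  f(c_6) = f(1.399531) = 0.037395
  f(a) × f(c) < 0, new interval: [1.377813, 1.399531]
Iteration 7:
  c_7 = (1.377813 + 1.399531)/2 = 1.388672
  f(c_7) = f(1.388672) = -0.058580
  f(a) × f(c) ≥ 0, new interval: [1.388672, 1.399531]

After 7 iteration(s), the approximation is c_7 = 1.388672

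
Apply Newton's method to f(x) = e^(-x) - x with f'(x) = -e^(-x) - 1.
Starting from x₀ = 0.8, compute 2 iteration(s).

f(x) = e^(-x) - x
f'(x) = -e^(-x) - 1
x₀ = 0.8

Newton-Raphson formula: x_{n+1} = x_n - f(x_n)/f'(x_n)

Iteration 1:
  f(0.800000) = -0.350671
  f'(0.800000) = -1.449329
  x_1 = 0.800000 - (-0.350671)/(-1.449329) = 0.558046
Iteration 2:
  f(0.558046) = 0.014280
  f'(0.558046) = -1.572326
  x_2 = 0.558046 - 0.014280/(-1.572326) = 0.567128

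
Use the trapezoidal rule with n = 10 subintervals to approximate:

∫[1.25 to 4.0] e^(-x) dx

f(x) = e^(-x)
a = 1.25, b = 4.0, n = 10
h = (b - a)/n = 0.275000

Trapezoidal rule: (h/2)[f(x₀) + 2f(x₁) + 2f(x₂) + ... + f(xₙ)]

x_0 = 1.2500, f(x_0) = 0.286505, coefficient = 1
x_1 = 1.5250, f(x_1) = 0.217621, coefficient = 2
x_2 = 1.8000, f(x_2) = 0.165299, coefficient = 2
x_3 = 2.0750, f(x_3) = 0.125556, coefficient = 2
x_4 = 2.3500, f(x_4) = 0.095369, coefficient = 2
x_5 = 2.6250, f(x_5) = 0.072440, coefficient = 2
x_6 = 2.9000, f(x_6) = 0.055023, coefficient = 2
x_7 = 3.1750, f(x_7) = 0.041794, coefficient = 2
x_8 = 3.4500, f(x_8) = 0.031746, coefficient = 2
x_9 = 3.7250, f(x_9) = 0.024113, coefficient = 2
x_10 = 4.0000, f(x_10) = 0.018316, coefficient = 1

I ≈ (0.275000/2) × 1.962743 = 0.269877
Exact value: 0.268189
Error: 0.001688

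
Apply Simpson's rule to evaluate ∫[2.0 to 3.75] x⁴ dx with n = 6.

f(x) = x⁴
a = 2.0, b = 3.75, n = 6
h = (b - a)/n = 0.291667

Simpson's rule: (h/3)[f(x₀) + 4f(x₁) + 2f(x₂) + ... + f(xₙ)]

x_0 = 2.0000, f(x_0) = 16.000000, coefficient = 1
x_1 = 2.2917, f(x_1) = 27.580732, coefficient = 4
x_2 = 2.5833, f(x_2) = 44.537085, coefficient = 2
x_3 = 2.8750, f(x_3) = 68.320557, coefficient = 4
x_4 = 3.1667, f(x_4) = 100.556327, coefficient = 2
x_5 = 3.4583, f(x_5) = 143.043261, coefficient = 4
x_6 = 3.7500, f(x_6) = 197.753906, coefficient = 1

I ≈ (0.291667/3) × 1459.718931 = 141.917118
Exact value: 141.915430
Error: 0.001689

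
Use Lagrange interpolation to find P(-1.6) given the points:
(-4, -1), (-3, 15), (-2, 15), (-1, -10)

Lagrange interpolation formula:
P(x) = Σ yᵢ × Lᵢ(x)
where Lᵢ(x) = Π_{j≠i} (x - xⱼ)/(xᵢ - xⱼ)

L_0(-1.6) = (-1.6 - (-3))/(-4 - (-3)) × (-1.6 - (-2))/(-4 - (-2)) × (-1.6 - (-1))/(-4 - (-1)) = 0.056000
L_1(-1.6) = (-1.6 - (-4))/(-3 - (-4)) × (-1.6 - (-2))/(-3 - (-2)) × (-1.6 - (-1))/(-3 - (-1)) = -0.288000
L_2(-1.6) = (-1.6 - (-4))/(-2 - (-4)) × (-1.6 - (-3))/(-2 - (-3)) × (-1.6 - (-1))/(-2 - (-1)) = 1.008000
L_3(-1.6) = (-1.6 - (-4))/(-1 - (-4)) × (-1.6 - (-3))/(-1 - (-3)) × (-1.6 - (-2))/(-1 - (-2)) = 0.224000

P(-1.6) = (-1)×L_0(-1.6) + 15×L_1(-1.6) + 15×L_2(-1.6) + (-10)×L_3(-1.6)
P(-1.6) = 8.504000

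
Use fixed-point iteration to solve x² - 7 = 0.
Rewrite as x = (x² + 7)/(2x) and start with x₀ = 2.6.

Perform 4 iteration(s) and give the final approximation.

Equation: x² - 7 = 0
Fixed-point form: x = (x² + 7)/(2x)
x₀ = 2.6

x_1 = g(2.600000) = 2.646154
x_2 = g(2.646154) = 2.645751
x_3 = g(2.645751) = 2.645751
x_4 = g(2.645751) = 2.645751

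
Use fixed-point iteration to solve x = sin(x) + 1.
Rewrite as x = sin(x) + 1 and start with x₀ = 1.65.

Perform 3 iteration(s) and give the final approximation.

Equation: x = sin(x) + 1
Fixed-point form: x = sin(x) + 1
x₀ = 1.65

x_1 = g(1.650000) = 1.996865
x_2 = g(1.996865) = 1.910598
x_3 = g(1.910598) = 1.942821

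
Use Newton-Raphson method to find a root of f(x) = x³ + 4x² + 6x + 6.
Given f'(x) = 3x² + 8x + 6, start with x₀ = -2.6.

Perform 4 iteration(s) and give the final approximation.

f(x) = x³ + 4x² + 6x + 6
f'(x) = 3x² + 8x + 6
x₀ = -2.6

Newton-Raphson formula: x_{n+1} = x_n - f(x_n)/f'(x_n)

Iteration 1:
  f(-2.600000) = -0.136000
  f'(-2.600000) = 5.480000
  x_1 = -2.600000 - (-0.136000)/5.480000 = -2.575182
Iteration 2:
  f(-2.575182) = -0.002325
  f'(-2.575182) = 5.293235
  x_2 = -2.575182 - (-0.002325)/5.293235 = -2.574743
Iteration 3:
  f(-2.574743) = -0.000001
  f'(-2.574743) = 5.289962
  x_3 = -2.574743 - (-0.000001)/5.289962 = -2.574743
Iteration 4:
  f(-2.574743) = 0.000000
  f'(-2.574743) = 5.289961
  x_4 = -2.574743 - 0.000000/5.289961 = -2.574743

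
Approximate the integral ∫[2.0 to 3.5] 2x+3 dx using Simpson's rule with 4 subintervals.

f(x) = 2x+3
a = 2.0, b = 3.5, n = 4
h = (b - a)/n = 0.375000

Simpson's rule: (h/3)[f(x₀) + 4f(x₁) + 2f(x₂) + ... + f(xₙ)]

x_0 = 2.0000, f(x_0) = 7.000000, coefficient = 1
x_1 = 2.3750, f(x_1) = 7.750000, coefficient = 4
x_2 = 2.7500, f(x_2) = 8.500000, coefficient = 2
x_3 = 3.1250, f(x_3) = 9.250000, coefficient = 4
x_4 = 3.5000, f(x_4) = 10.000000, coefficient = 1

I ≈ (0.375000/3) × 102.000000 = 12.750000
Exact value: 12.750000
Error: 0.000000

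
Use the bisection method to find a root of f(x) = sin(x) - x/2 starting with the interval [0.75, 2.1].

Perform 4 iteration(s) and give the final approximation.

f(x) = sin(x) - x/2
Initial interval: [0.75, 2.1]

Iteration 1:
  c_1 = (0.750000 + 2.100000)/2 = 1.425000
  f(c_1) = f(1.425000) = 0.276891
  f(a) × f(c) ≥ 0, new interval: [1.425000, 2.100000]
Iteration 2:
  c_2 = (1.425000 + 2.100000)/2 = 1.762500
  f(c_2) = f(1.762500) = 0.100431
  f(a) × f(c) ≥ 0, new interval: [1.762500, 2.100000]
Iteration 3:
  c_3 = (1.762500 + 2.100000)/2 = 1.931250
  f(c_3) = f(1.931250) = -0.029888
  f(a) × f(c) < 0, new interval: [1.762500, 1.931250]
Iteration 4:
  c_4 = (1.762500 + 1.931250)/2 = 1.846875
  f(c_4) = f(1.846875) = 0.038694
  f(a) × f(c) ≥ 0, new interval: [1.846875, 1.931250]

After 4 iteration(s), the approximation is c_4 = 1.846875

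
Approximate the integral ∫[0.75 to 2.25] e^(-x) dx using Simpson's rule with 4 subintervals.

f(x) = e^(-x)
a = 0.75, b = 2.25, n = 4
h = (b - a)/n = 0.375000

Simpson's rule: (h/3)[f(x₀) + 4f(x₁) + 2f(x₂) + ... + f(xₙ)]

x_0 = 0.7500, f(x_0) = 0.472367, coefficient = 1
x_1 = 1.1250, f(x_1) = 0.324652, coefficient = 4
x_2 = 1.5000, f(x_2) = 0.223130, coefficient = 2
x_3 = 1.8750, f(x_3) = 0.153355, coefficient = 4
x_4 = 2.2500, f(x_4) = 0.105399, coefficient = 1

I ≈ (0.375000/3) × 2.936056 = 0.367007
Exact value: 0.366967
Error: 0.000040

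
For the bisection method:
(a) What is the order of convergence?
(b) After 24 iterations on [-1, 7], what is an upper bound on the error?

(a) Bisection has linear (order 1) convergence; the error is halved each step.

(b) Error bound = (b-a)/2^n = (7 - (-1))/2^{24}
    = 8/2^{24}

(a) 1 (linear); (b) error ≤ 4.77e-07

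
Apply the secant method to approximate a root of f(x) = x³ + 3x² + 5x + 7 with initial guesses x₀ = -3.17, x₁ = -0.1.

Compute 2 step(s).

f(x) = x³ + 3x² + 5x + 7
x₀ = -3.17, x₁ = -0.1

Secant formula: x_{n+1} = x_n - f(x_n)(x_n - x_{n-1})/(f(x_n) - f(x_{n-1}))

Iteration 1:
  f(-3.170000) = -10.558313
  f(-0.100000) = 6.529000
  x_2 = -0.100000 - 6.529000×(-0.100000 - (-3.170000))/(6.529000 - (-10.558313))
       = -1.273036
Iteration 2:
  f(-0.100000) = 6.529000
  f(-1.273036) = 3.433574
  x_3 = -1.273036 - 3.433574×(-1.273036 - (-0.100000))/(3.433574 - 6.529000)
       = -2.574215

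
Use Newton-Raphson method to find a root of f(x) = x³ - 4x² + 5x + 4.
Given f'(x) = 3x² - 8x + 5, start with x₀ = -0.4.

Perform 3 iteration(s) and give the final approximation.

f(x) = x³ - 4x² + 5x + 4
f'(x) = 3x² - 8x + 5
x₀ = -0.4

Newton-Raphson formula: x_{n+1} = x_n - f(x_n)/f'(x_n)

Iteration 1:
  f(-0.400000) = 1.296000
  f'(-0.400000) = 8.680000
  x_1 = -0.400000 - 1.296000/8.680000 = -0.549309
Iteration 2:
  f(-0.549309) = -0.119253
  f'(-0.549309) = 10.299690
  x_2 = -0.549309 - (-0.119253)/10.299690 = -0.537730
Iteration 3:
  f(-0.537730) = -0.000756
  f'(-0.537730) = 10.169306
  x_3 = -0.537730 - (-0.000756)/10.169306 = -0.537656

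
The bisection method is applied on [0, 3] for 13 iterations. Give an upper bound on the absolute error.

Bisection error bound: |error| ≤ (b-a)/2^n
|error| ≤ (3 - 0)/2^13 = 3/2^13
|error| ≤ 0.0003662109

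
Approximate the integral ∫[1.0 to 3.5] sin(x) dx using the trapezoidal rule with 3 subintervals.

f(x) = sin(x)
a = 1.0, b = 3.5, n = 3
h = (b - a)/n = 0.833333

Trapezoidal rule: (h/2)[f(x₀) + 2f(x₁) + 2f(x₂) + ... + f(xₙ)]

x_0 = 1.0000, f(x_0) = 0.841471, coefficient = 1
x_1 = 1.8333, f(x_1) = 0.965735, coefficient = 2
x_2 = 2.6667, f(x_2) = 0.457273, coefficient = 2
x_3 = 3.5000, f(x_3) = -0.350783, coefficient = 1

I ≈ (0.833333/2) × 3.336702 = 1.390293
Exact value: 1.476759
Error: 0.086466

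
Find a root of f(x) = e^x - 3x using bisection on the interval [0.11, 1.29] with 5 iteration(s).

f(x) = e^x - 3x
Initial interval: [0.11, 1.29]

Iteration 1:
  c_1 = (0.110000 + 1.290000)/2 = 0.700000
  f(c_1) = f(0.700000) = -0.086247
  f(a) × f(c) < 0, new interval: [0.110000, 0.700000]
Iteration 2:
  c_2 = (0.110000 + 0.700000)/2 = 0.405000
  f(c_2) = f(0.405000) = 0.284303
  f(a) × f(c) ≥ 0, new interval: [0.405000, 0.700000]
Iteration 3:
  c_3 = (0.405000 + 0.700000)/2 = 0.552500
  f(c_3) = f(0.552500) = 0.080092
  f(a) × f(c) ≥ 0, new interval: [0.552500, 0.700000]
Iteration 4:
  c_4 = (0.552500 + 0.700000)/2 = 0.626250
  f(c_4) = f(0.626250) = -0.008167
  f(a) × f(c) < 0, new interval: [0.552500, 0.626250]
Iteration 5:
  c_5 = (0.552500 + 0.626250)/2 = 0.589375
  f(c_5) = f(0.589375) = 0.034736
  f(a) × f(c) ≥ 0, new interval: [0.589375, 0.626250]

After 5 iteration(s), the approximation is c_5 = 0.589375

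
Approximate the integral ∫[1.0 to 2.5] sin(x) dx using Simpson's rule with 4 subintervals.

f(x) = sin(x)
a = 1.0, b = 2.5, n = 4
h = (b - a)/n = 0.375000

Simpson's rule: (h/3)[f(x₀) + 4f(x₁) + 2f(x₂) + ... + f(xₙ)]

x_0 = 1.0000, f(x_0) = 0.841471, coefficient = 1
x_1 = 1.3750, f(x_1) = 0.980893, coefficient = 4
x_2 = 1.7500, f(x_2) = 0.983986, coefficient = 2
x_3 = 2.1250, f(x_3) = 0.850320, coefficient = 4
x_4 = 2.5000, f(x_4) = 0.598472, coefficient = 1

I ≈ (0.375000/3) × 10.732766 = 1.341596
Exact value: 1.341446
Error: 0.000150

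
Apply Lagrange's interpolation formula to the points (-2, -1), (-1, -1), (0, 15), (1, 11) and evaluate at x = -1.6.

Lagrange interpolation formula:
P(x) = Σ yᵢ × Lᵢ(x)
where Lᵢ(x) = Π_{j≠i} (x - xⱼ)/(xᵢ - xⱼ)

L_0(-1.6) = (-1.6 - (-1))/(-2 - (-1)) × (-1.6 - 0)/(-2 - 0) × (-1.6 - 1)/(-2 - 1) = 0.416000
L_1(-1.6) = (-1.6 - (-2))/(-1 - (-2)) × (-1.6 - 0)/(-1 - 0) × (-1.6 - 1)/(-1 - 1) = 0.832000
L_2(-1.6) = (-1.6 - (-2))/(0 - (-2)) × (-1.6 - (-1))/(0 - (-1)) × (-1.6 - 1)/(0 - 1) = -0.312000
L_3(-1.6) = (-1.6 - (-2))/(1 - (-2)) × (-1.6 - (-1))/(1 - (-1)) × (-1.6 - 0)/(1 - 0) = 0.064000

P(-1.6) = (-1)×L_0(-1.6) + (-1)×L_1(-1.6) + 15×L_2(-1.6) + 11×L_3(-1.6)
P(-1.6) = -5.224000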